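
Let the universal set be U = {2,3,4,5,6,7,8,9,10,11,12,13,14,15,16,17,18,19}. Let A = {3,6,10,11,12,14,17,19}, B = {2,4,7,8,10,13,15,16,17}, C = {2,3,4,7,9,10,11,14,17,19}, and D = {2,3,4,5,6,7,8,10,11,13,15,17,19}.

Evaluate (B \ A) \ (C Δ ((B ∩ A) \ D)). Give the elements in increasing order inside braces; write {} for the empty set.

B \ A = {2,4,7,8,13,15,16}
B ∩ A = {10,17}
(B ∩ A) \ D = {}
C Δ ((B ∩ A) \ D) = {2,3,4,7,9,10,11,14,17,19}
(B \ A) \ (C Δ ((B ∩ A) \ D)) = {8,13,15,16}

{8,13,15,16}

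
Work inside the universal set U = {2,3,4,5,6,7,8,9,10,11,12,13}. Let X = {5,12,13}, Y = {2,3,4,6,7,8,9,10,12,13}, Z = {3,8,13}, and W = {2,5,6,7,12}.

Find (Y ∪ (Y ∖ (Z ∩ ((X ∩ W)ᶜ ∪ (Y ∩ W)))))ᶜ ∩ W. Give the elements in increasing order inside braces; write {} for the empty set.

X ∩ W = {5,12}
(X ∩ W)ᶜ = {2,3,4,6,7,8,9,10,11,13}
Y ∩ W = {2,6,7,12}
(X ∩ W)ᶜ ∪ (Y ∩ W) = {2,3,4,6,7,8,9,10,11,12,13}
Z ∩ ((X ∩ W)ᶜ ∪ (Y ∩ W)) = {3,8,13}
Y ∖ (Z ∩ ((X ∩ W)ᶜ ∪ (Y ∩ W))) = {2,4,6,7,9,10,12}
Y ∪ (Y ∖ (Z ∩ ((X ∩ W)ᶜ ∪ (Y ∩ W)))) = {2,3,4,6,7,8,9,10,12,13}
(Y ∪ (Y ∖ (Z ∩ ((X ∩ W)ᶜ ∪ (Y ∩ W)))))ᶜ = {5,11}
(Y ∪ (Y ∖ (Z ∩ ((X ∩ W)ᶜ ∪ (Y ∩ W)))))ᶜ ∩ W = {5}

{5}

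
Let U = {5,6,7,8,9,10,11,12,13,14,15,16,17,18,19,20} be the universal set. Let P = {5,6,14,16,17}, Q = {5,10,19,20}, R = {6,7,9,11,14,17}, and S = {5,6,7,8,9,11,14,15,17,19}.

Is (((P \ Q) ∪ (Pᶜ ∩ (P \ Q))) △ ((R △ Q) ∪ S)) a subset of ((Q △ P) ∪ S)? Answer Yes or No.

Yes

P \ Q = {6,14,16,17}
Pᶜ = {7,8,9,10,11,12,13,15,18,19,20}
Pᶜ ∩ (P \ Q) = {}
(P \ Q) ∪ (Pᶜ ∩ (P \ Q)) = {6,14,16,17}
R △ Q = {5,6,7,9,10,11,14,17,19,20}
(R △ Q) ∪ S = {5,6,7,8,9,10,11,14,15,17,19,20}
((P \ Q) ∪ (Pᶜ ∩ (P \ Q))) △ ((R △ Q) ∪ S) = {5,7,8,9,10,11,15,16,19,20}
Q △ P = {6,10,14,16,17,19,20}
(Q △ P) ∪ S = {5,6,7,8,9,10,11,14,15,16,17,19,20}
Every element of {5,7,8,9,10,11,15,16,19,20} is in {5,6,7,8,9,10,11,14,15,16,17,19,20}, so ((P \ Q) ∪ (Pᶜ ∩ (P \ Q))) △ ((R △ Q) ∪ S) ⊆ (Q △ P) ∪ S.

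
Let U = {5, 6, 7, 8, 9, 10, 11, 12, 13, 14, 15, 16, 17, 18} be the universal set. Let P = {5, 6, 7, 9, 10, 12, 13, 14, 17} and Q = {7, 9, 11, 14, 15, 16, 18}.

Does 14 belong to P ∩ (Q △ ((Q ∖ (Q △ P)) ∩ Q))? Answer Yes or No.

No

14 ∈ Q and 14 ∈ P, so 14 ∉ Q △ P
14 ∈ Q and 14 ∉ (Q △ P), so 14 ∈ Q ∖ (Q △ P)
14 ∈ (Q ∖ (Q △ P)) and 14 ∈ Q, so 14 ∈ (Q ∖ (Q △ P)) ∩ Q
14 ∈ Q and 14 ∈ ((Q ∖ (Q △ P)) ∩ Q), so 14 ∉ Q △ ((Q ∖ (Q △ P)) ∩ Q)
14 ∈ P and 14 ∉ (Q △ ((Q ∖ (Q △ P)) ∩ Q)), so 14 ∉ P ∩ (Q △ ((Q ∖ (Q △ P)) ∩ Q))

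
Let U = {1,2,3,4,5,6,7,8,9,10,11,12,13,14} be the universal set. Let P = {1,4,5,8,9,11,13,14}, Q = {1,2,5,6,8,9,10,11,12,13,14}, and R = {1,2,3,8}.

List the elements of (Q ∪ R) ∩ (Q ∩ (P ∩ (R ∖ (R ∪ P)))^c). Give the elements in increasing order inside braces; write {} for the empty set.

{1,2,5,6,8,9,10,11,12,13,14}

Q ∪ R = {1,2,3,5,6,8,9,10,11,12,13,14}
R ∪ P = {1,2,3,4,5,8,9,11,13,14}
R ∖ (R ∪ P) = {}
P ∩ (R ∖ (R ∪ P)) = {}
(P ∩ (R ∖ (R ∪ P)))^c = {1,2,3,4,5,6,7,8,9,10,11,12,13,14}
Q ∩ (P ∩ (R ∖ (R ∪ P)))^c = {1,2,5,6,8,9,10,11,12,13,14}
(Q ∪ R) ∩ (Q ∩ (P ∩ (R ∖ (R ∪ P)))^c) = {1,2,5,6,8,9,10,11,12,13,14}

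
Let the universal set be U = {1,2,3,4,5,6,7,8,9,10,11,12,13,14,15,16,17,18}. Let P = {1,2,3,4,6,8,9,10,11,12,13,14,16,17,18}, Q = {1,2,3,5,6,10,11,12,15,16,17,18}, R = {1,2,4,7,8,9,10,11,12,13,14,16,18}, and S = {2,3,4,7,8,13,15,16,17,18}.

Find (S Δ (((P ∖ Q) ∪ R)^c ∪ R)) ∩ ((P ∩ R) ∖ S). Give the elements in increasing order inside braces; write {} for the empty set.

{1,9,10,11,12,14}

P ∖ Q = {4,8,9,13,14}
(P ∖ Q) ∪ R = {1,2,4,7,8,9,10,11,12,13,14,16,18}
((P ∖ Q) ∪ R)^c = {3,5,6,15,17}
((P ∖ Q) ∪ R)^c ∪ R = {1,2,3,4,5,6,7,8,9,10,11,12,13,14,15,16,17,18}
S Δ (((P ∖ Q) ∪ R)^c ∪ R) = {1,5,6,9,10,11,12,14}
P ∩ R = {1,2,4,8,9,10,11,12,13,14,16,18}
(P ∩ R) ∖ S = {1,9,10,11,12,14}
(S Δ (((P ∖ Q) ∪ R)^c ∪ R)) ∩ ((P ∩ R) ∖ S) = {1,9,10,11,12,14}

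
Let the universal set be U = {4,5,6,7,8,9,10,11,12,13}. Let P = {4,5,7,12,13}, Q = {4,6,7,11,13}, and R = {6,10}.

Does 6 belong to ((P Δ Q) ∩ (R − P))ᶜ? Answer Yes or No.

6 ∉ P and 6 ∈ Q, so 6 ∈ P Δ Q
6 ∈ R and 6 ∉ P, so 6 ∈ R − P
6 ∈ (P Δ Q) and 6 ∈ (R − P), so 6 ∈ (P Δ Q) ∩ (R − P)
6 ∉ ((P Δ Q) ∩ (R − P))ᶜ since 6 ∈ ((P Δ Q) ∩ (R − P))

No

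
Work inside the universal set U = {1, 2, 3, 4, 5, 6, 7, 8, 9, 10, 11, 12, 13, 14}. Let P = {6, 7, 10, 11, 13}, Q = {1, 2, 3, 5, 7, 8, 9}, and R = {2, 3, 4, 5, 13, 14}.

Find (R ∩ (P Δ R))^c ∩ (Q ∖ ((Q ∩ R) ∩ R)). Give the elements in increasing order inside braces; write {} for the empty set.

{1, 7, 8, 9}

P Δ R = {2, 3, 4, 5, 6, 7, 10, 11, 14}
R ∩ (P Δ R) = {2, 3, 4, 5, 14}
(R ∩ (P Δ R))^c = {1, 6, 7, 8, 9, 10, 11, 12, 13}
Q ∩ R = {2, 3, 5}
(Q ∩ R) ∩ R = {2, 3, 5}
Q ∖ ((Q ∩ R) ∩ R) = {1, 7, 8, 9}
(R ∩ (P Δ R))^c ∩ (Q ∖ ((Q ∩ R) ∩ R)) = {1, 7, 8, 9}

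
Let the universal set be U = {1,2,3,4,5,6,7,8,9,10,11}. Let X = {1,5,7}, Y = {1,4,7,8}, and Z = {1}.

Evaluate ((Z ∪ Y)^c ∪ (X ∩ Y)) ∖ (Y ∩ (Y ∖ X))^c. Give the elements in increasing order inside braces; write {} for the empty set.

Z ∪ Y = {1,4,7,8}
(Z ∪ Y)^c = {2,3,5,6,9,10,11}
X ∩ Y = {1,7}
(Z ∪ Y)^c ∪ (X ∩ Y) = {1,2,3,5,6,7,9,10,11}
Y ∖ X = {4,8}
Y ∩ (Y ∖ X) = {4,8}
(Y ∩ (Y ∖ X))^c = {1,2,3,5,6,7,9,10,11}
((Z ∪ Y)^c ∪ (X ∩ Y)) ∖ (Y ∩ (Y ∖ X))^c = {}

{}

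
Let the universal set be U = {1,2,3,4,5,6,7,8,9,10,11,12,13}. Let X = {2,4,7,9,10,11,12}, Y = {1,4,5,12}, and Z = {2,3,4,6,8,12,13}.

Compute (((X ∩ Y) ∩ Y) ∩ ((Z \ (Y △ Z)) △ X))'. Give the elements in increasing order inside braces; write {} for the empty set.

X ∩ Y = {4,12}
(X ∩ Y) ∩ Y = {4,12}
Y △ Z = {1,2,3,5,6,8,13}
Z \ (Y △ Z) = {4,12}
(Z \ (Y △ Z)) △ X = {2,7,9,10,11}
((X ∩ Y) ∩ Y) ∩ ((Z \ (Y △ Z)) △ X) = {}
(((X ∩ Y) ∩ Y) ∩ ((Z \ (Y △ Z)) △ X))' = {1,2,3,4,5,6,7,8,9,10,11,12,13}

{1,2,3,4,5,6,7,8,9,10,11,12,13}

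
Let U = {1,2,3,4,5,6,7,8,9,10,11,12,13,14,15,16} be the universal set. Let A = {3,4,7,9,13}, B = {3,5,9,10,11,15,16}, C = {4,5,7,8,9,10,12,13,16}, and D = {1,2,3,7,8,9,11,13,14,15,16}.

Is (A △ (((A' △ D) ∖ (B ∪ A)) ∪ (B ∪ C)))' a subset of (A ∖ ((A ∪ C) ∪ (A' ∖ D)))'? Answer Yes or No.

A' = {1,2,5,6,8,10,11,12,14,15,16}
A' △ D = {3,5,6,7,9,10,12,13}
B ∪ A = {3,4,5,7,9,10,11,13,15,16}
(A' △ D) ∖ (B ∪ A) = {6,12}
B ∪ C = {3,4,5,7,8,9,10,11,12,13,15,16}
((A' △ D) ∖ (B ∪ A)) ∪ (B ∪ C) = {3,4,5,6,7,8,9,10,11,12,13,15,16}
A △ (((A' △ D) ∖ (B ∪ A)) ∪ (B ∪ C)) = {5,6,8,10,11,12,15,16}
(A △ (((A' △ D) ∖ (B ∪ A)) ∪ (B ∪ C)))' = {1,2,3,4,7,9,13,14}
A ∪ C = {3,4,5,7,8,9,10,12,13,16}
A' ∖ D = {5,6,10,12}
(A ∪ C) ∪ (A' ∖ D) = {3,4,5,6,7,8,9,10,12,13,16}
A ∖ ((A ∪ C) ∪ (A' ∖ D)) = {}
(A ∖ ((A ∪ C) ∪ (A' ∖ D)))' = {1,2,3,4,5,6,7,8,9,10,11,12,13,14,15,16}
Every element of {1,2,3,4,7,9,13,14} is in {1,2,3,4,5,6,7,8,9,10,11,12,13,14,15,16}, so (A △ (((A' △ D) ∖ (B ∪ A)) ∪ (B ∪ C)))' ⊆ (A ∖ ((A ∪ C) ∪ (A' ∖ D)))'.

Yes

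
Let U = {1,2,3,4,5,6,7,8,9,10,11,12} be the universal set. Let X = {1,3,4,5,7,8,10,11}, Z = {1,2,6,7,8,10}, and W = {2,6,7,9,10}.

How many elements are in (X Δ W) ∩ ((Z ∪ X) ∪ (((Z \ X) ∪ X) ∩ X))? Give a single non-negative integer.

X Δ W = {1,2,3,4,5,6,8,9,11}
Z ∪ X = {1,2,3,4,5,6,7,8,10,11}
Z \ X = {2,6}
(Z \ X) ∪ X = {1,2,3,4,5,6,7,8,10,11}
((Z \ X) ∪ X) ∩ X = {1,3,4,5,7,8,10,11}
(Z ∪ X) ∪ (((Z \ X) ∪ X) ∩ X) = {1,2,3,4,5,6,7,8,10,11}
(X Δ W) ∩ ((Z ∪ X) ∪ (((Z \ X) ∪ X) ∩ X)) = {1,2,3,4,5,6,8,11}
|(X Δ W) ∩ ((Z ∪ X) ∪ (((Z \ X) ∪ X) ∩ X))| = 8

8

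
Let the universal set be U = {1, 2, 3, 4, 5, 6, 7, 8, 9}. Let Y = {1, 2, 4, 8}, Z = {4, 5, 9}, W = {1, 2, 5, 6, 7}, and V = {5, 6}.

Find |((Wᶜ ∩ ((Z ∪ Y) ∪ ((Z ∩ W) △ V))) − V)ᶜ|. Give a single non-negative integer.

Wᶜ = {3, 4, 8, 9}
Z ∪ Y = {1, 2, 4, 5, 8, 9}
Z ∩ W = {5}
(Z ∩ W) △ V = {6}
(Z ∪ Y) ∪ ((Z ∩ W) △ V) = {1, 2, 4, 5, 6, 8, 9}
Wᶜ ∩ ((Z ∪ Y) ∪ ((Z ∩ W) △ V)) = {4, 8, 9}
(Wᶜ ∩ ((Z ∪ Y) ∪ ((Z ∩ W) △ V))) − V = {4, 8, 9}
((Wᶜ ∩ ((Z ∪ Y) ∪ ((Z ∩ W) △ V))) − V)ᶜ = {1, 2, 3, 5, 6, 7}
|((Wᶜ ∩ ((Z ∪ Y) ∪ ((Z ∩ W) △ V))) − V)ᶜ| = 6

6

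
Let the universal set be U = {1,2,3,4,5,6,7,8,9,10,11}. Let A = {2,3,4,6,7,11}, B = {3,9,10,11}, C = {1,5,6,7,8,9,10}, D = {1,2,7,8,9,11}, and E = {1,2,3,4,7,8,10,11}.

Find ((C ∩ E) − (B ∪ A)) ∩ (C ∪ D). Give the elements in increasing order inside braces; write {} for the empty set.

C ∩ E = {1,7,8,10}
B ∪ A = {2,3,4,6,7,9,10,11}
(C ∩ E) − (B ∪ A) = {1,8}
C ∪ D = {1,2,5,6,7,8,9,10,11}
((C ∩ E) − (B ∪ A)) ∩ (C ∪ D) = {1,8}

{1,8}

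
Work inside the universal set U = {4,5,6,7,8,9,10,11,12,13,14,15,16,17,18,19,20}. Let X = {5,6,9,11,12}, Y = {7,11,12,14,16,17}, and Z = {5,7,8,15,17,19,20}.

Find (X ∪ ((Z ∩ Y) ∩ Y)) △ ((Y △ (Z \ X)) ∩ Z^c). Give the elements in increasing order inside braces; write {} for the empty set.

Z ∩ Y = {7,17}
(Z ∩ Y) ∩ Y = {7,17}
X ∪ ((Z ∩ Y) ∩ Y) = {5,6,7,9,11,12,17}
Z \ X = {7,8,15,17,19,20}
Y △ (Z \ X) = {8,11,12,14,15,16,19,20}
Z^c = {4,6,9,10,11,12,13,14,16,18}
(Y △ (Z \ X)) ∩ Z^c = {11,12,14,16}
(X ∪ ((Z ∩ Y) ∩ Y)) △ ((Y △ (Z \ X)) ∩ Z^c) = {5,6,7,9,14,16,17}

{5,6,7,9,14,16,17}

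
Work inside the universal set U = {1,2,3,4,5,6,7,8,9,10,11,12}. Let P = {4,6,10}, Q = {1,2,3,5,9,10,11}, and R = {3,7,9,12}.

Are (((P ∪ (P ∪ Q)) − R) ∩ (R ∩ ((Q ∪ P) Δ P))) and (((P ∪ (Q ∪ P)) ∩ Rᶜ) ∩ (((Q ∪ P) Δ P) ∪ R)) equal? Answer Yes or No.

No

P ∪ Q = {1,2,3,4,5,6,9,10,11}
P ∪ (P ∪ Q) = {1,2,3,4,5,6,9,10,11}
(P ∪ (P ∪ Q)) − R = {1,2,4,5,6,10,11}
Q ∪ P = {1,2,3,4,5,6,9,10,11}
(Q ∪ P) Δ P = {1,2,3,5,9,11}
R ∩ ((Q ∪ P) Δ P) = {3,9}
((P ∪ (P ∪ Q)) − R) ∩ (R ∩ ((Q ∪ P) Δ P)) = {}
P ∪ (Q ∪ P) = {1,2,3,4,5,6,9,10,11}
Rᶜ = {1,2,4,5,6,8,10,11}
(P ∪ (Q ∪ P)) ∩ Rᶜ = {1,2,4,5,6,10,11}
((Q ∪ P) Δ P) ∪ R = {1,2,3,5,7,9,11,12}
((P ∪ (Q ∪ P)) ∩ Rᶜ) ∩ (((Q ∪ P) Δ P) ∪ R) = {1,2,5,11}
1 ∈ ((P ∪ (Q ∪ P)) ∩ Rᶜ) ∩ (((Q ∪ P) Δ P) ∪ R) but 1 ∉ ((P ∪ (P ∪ Q)) − R) ∩ (R ∩ ((Q ∪ P) Δ P)), so they differ.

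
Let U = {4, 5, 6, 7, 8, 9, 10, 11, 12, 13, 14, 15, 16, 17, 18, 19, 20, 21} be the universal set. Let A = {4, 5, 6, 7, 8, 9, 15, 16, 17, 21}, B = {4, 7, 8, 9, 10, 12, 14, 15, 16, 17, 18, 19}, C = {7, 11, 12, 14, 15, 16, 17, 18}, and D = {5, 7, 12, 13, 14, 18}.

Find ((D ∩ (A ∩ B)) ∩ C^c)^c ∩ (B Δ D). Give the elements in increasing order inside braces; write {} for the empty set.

{4, 5, 8, 9, 10, 13, 15, 16, 17, 19}

A ∩ B = {4, 7, 8, 9, 15, 16, 17}
D ∩ (A ∩ B) = {7}
C^c = {4, 5, 6, 8, 9, 10, 13, 19, 20, 21}
(D ∩ (A ∩ B)) ∩ C^c = {}
((D ∩ (A ∩ B)) ∩ C^c)^c = {4, 5, 6, 7, 8, 9, 10, 11, 12, 13, 14, 15, 16, 17, 18, 19, 20, 21}
B Δ D = {4, 5, 8, 9, 10, 13, 15, 16, 17, 19}
((D ∩ (A ∩ B)) ∩ C^c)^c ∩ (B Δ D) = {4, 5, 8, 9, 10, 13, 15, 16, 17, 19}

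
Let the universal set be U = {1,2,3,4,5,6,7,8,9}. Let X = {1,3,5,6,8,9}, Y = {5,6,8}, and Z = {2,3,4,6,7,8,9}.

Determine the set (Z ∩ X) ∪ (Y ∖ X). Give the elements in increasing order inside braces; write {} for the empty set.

{3,6,8,9}

Z ∩ X = {3,6,8,9}
Y ∖ X = {}
(Z ∩ X) ∪ (Y ∖ X) = {3,6,8,9}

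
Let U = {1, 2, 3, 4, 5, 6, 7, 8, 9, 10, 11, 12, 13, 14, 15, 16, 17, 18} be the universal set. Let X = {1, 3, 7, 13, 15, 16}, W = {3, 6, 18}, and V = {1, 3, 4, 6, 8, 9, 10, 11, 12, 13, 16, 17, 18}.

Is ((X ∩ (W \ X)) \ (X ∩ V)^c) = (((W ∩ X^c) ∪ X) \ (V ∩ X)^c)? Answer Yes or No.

W \ X = {6, 18}
X ∩ (W \ X) = {}
X ∩ V = {1, 3, 13, 16}
(X ∩ V)^c = {2, 4, 5, 6, 7, 8, 9, 10, 11, 12, 14, 15, 17, 18}
(X ∩ (W \ X)) \ (X ∩ V)^c = {}
X^c = {2, 4, 5, 6, 8, 9, 10, 11, 12, 14, 17, 18}
W ∩ X^c = {6, 18}
(W ∩ X^c) ∪ X = {1, 3, 6, 7, 13, 15, 16, 18}
V ∩ X = {1, 3, 13, 16}
(V ∩ X)^c = {2, 4, 5, 6, 7, 8, 9, 10, 11, 12, 14, 15, 17, 18}
((W ∩ X^c) ∪ X) \ (V ∩ X)^c = {1, 3, 13, 16}
1 ∈ ((W ∩ X^c) ∪ X) \ (V ∩ X)^c but 1 ∉ (X ∩ (W \ X)) \ (X ∩ V)^c, so they differ.

No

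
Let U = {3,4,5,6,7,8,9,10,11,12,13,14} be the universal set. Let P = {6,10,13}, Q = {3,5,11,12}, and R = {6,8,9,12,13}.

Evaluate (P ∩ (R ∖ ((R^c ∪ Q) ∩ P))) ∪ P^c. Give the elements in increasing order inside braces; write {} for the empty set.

{3,4,5,6,7,8,9,11,12,13,14}

R^c = {3,4,5,7,10,11,14}
R^c ∪ Q = {3,4,5,7,10,11,12,14}
(R^c ∪ Q) ∩ P = {10}
R ∖ ((R^c ∪ Q) ∩ P) = {6,8,9,12,13}
P ∩ (R ∖ ((R^c ∪ Q) ∩ P)) = {6,13}
P^c = {3,4,5,7,8,9,11,12,14}
(P ∩ (R ∖ ((R^c ∪ Q) ∩ P))) ∪ P^c = {3,4,5,6,7,8,9,11,12,13,14}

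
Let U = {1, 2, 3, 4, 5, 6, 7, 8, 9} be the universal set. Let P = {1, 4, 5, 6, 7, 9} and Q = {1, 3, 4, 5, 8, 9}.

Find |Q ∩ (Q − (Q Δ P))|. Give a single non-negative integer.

4

Q Δ P = {3, 6, 7, 8}
Q − (Q Δ P) = {1, 4, 5, 9}
Q ∩ (Q − (Q Δ P)) = {1, 4, 5, 9}
|Q ∩ (Q − (Q Δ P))| = 4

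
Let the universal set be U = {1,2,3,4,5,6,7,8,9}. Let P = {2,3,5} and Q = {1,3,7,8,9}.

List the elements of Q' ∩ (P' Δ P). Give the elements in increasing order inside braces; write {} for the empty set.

{2,4,5,6}

Q' = {2,4,5,6}
P' = {1,4,6,7,8,9}
P' Δ P = {1,2,3,4,5,6,7,8,9}
Q' ∩ (P' Δ P) = {2,4,5,6}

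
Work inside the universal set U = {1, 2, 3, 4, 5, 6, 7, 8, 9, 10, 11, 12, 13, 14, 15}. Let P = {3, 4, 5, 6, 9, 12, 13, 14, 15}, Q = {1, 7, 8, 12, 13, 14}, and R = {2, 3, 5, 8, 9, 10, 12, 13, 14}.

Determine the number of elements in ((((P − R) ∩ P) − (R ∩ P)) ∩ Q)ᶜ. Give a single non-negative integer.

P − R = {4, 6, 15}
(P − R) ∩ P = {4, 6, 15}
R ∩ P = {3, 5, 9, 12, 13, 14}
((P − R) ∩ P) − (R ∩ P) = {4, 6, 15}
(((P − R) ∩ P) − (R ∩ P)) ∩ Q = {}
((((P − R) ∩ P) − (R ∩ P)) ∩ Q)ᶜ = {1, 2, 3, 4, 5, 6, 7, 8, 9, 10, 11, 12, 13, 14, 15}
|((((P − R) ∩ P) − (R ∩ P)) ∩ Q)ᶜ| = 15

15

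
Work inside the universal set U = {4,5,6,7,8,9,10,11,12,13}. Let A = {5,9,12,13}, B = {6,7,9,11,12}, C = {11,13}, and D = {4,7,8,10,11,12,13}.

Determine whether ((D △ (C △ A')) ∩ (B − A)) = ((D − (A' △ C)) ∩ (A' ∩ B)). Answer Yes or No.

A' = {4,6,7,8,10,11}
C △ A' = {4,6,7,8,10,13}
D △ (C △ A') = {6,11,12}
B − A = {6,7,11}
(D △ (C △ A')) ∩ (B − A) = {6,11}
A' △ C = {4,6,7,8,10,13}
D − (A' △ C) = {11,12}
A' ∩ B = {6,7,11}
(D − (A' △ C)) ∩ (A' ∩ B) = {11}
6 ∈ (D △ (C △ A')) ∩ (B − A) but 6 ∉ (D − (A' △ C)) ∩ (A' ∩ B), so they differ.

No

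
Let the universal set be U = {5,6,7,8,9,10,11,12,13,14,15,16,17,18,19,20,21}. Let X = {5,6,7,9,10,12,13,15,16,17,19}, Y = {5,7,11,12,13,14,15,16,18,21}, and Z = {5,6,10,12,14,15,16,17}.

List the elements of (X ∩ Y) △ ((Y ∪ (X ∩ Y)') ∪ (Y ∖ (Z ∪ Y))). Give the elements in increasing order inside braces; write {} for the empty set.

X ∩ Y = {5,7,12,13,15,16}
(X ∩ Y)' = {6,8,9,10,11,14,17,18,19,20,21}
Y ∪ (X ∩ Y)' = {5,6,7,8,9,10,11,12,13,14,15,16,17,18,19,20,21}
Z ∪ Y = {5,6,7,10,11,12,13,14,15,16,17,18,21}
Y ∖ (Z ∪ Y) = {}
(Y ∪ (X ∩ Y)') ∪ (Y ∖ (Z ∪ Y)) = {5,6,7,8,9,10,11,12,13,14,15,16,17,18,19,20,21}
(X ∩ Y) △ ((Y ∪ (X ∩ Y)') ∪ (Y ∖ (Z ∪ Y))) = {6,8,9,10,11,14,17,18,19,20,21}

{6,8,9,10,11,14,17,18,19,20,21}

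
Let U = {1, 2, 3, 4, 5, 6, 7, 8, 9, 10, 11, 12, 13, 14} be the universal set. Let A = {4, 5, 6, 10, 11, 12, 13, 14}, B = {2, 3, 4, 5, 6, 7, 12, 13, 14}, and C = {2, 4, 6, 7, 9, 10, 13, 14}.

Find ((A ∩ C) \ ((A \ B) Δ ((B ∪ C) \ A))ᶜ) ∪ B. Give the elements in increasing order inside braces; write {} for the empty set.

{2, 3, 4, 5, 6, 7, 10, 12, 13, 14}

A ∩ C = {4, 6, 10, 13, 14}
A \ B = {10, 11}
B ∪ C = {2, 3, 4, 5, 6, 7, 9, 10, 12, 13, 14}
(B ∪ C) \ A = {2, 3, 7, 9}
(A \ B) Δ ((B ∪ C) \ A) = {2, 3, 7, 9, 10, 11}
((A \ B) Δ ((B ∪ C) \ A))ᶜ = {1, 4, 5, 6, 8, 12, 13, 14}
(A ∩ C) \ ((A \ B) Δ ((B ∪ C) \ A))ᶜ = {10}
((A ∩ C) \ ((A \ B) Δ ((B ∪ C) \ A))ᶜ) ∪ B = {2, 3, 4, 5, 6, 7, 10, 12, 13, 14}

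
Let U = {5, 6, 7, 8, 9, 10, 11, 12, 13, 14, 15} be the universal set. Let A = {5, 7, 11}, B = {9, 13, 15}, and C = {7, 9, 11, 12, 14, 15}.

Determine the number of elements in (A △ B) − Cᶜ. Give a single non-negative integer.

4

A △ B = {5, 7, 9, 11, 13, 15}
Cᶜ = {5, 6, 8, 10, 13}
(A △ B) − Cᶜ = {7, 9, 11, 15}
|(A △ B) − Cᶜ| = 4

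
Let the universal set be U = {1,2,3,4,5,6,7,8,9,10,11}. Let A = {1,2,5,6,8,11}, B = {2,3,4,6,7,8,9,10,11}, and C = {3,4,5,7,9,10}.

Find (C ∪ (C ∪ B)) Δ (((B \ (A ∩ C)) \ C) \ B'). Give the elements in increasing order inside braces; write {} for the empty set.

C ∪ B = {2,3,4,5,6,7,8,9,10,11}
C ∪ (C ∪ B) = {2,3,4,5,6,7,8,9,10,11}
A ∩ C = {5}
B \ (A ∩ C) = {2,3,4,6,7,8,9,10,11}
(B \ (A ∩ C)) \ C = {2,6,8,11}
B' = {1,5}
((B \ (A ∩ C)) \ C) \ B' = {2,6,8,11}
(C ∪ (C ∪ B)) Δ (((B \ (A ∩ C)) \ C) \ B') = {3,4,5,7,9,10}

{3,4,5,7,9,10}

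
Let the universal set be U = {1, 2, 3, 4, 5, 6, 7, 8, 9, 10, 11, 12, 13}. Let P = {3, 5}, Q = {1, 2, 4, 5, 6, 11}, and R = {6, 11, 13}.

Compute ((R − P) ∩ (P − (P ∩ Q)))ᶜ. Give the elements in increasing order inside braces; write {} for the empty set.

{1, 2, 3, 4, 5, 6, 7, 8, 9, 10, 11, 12, 13}

R − P = {6, 11, 13}
P ∩ Q = {5}
P − (P ∩ Q) = {3}
(R − P) ∩ (P − (P ∩ Q)) = {}
((R − P) ∩ (P − (P ∩ Q)))ᶜ = {1, 2, 3, 4, 5, 6, 7, 8, 9, 10, 11, 12, 13}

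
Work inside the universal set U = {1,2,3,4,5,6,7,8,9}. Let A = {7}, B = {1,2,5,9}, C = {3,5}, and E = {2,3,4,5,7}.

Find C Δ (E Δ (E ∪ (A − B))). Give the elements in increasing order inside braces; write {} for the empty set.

A − B = {7}
E ∪ (A − B) = {2,3,4,5,7}
E Δ (E ∪ (A − B)) = {}
C Δ (E Δ (E ∪ (A − B))) = {3,5}

{3,5}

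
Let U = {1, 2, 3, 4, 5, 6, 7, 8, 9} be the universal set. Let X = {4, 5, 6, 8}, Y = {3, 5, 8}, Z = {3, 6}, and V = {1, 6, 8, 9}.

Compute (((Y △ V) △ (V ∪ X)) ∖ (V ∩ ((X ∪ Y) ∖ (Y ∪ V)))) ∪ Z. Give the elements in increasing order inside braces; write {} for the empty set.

Y △ V = {1, 3, 5, 6, 9}
V ∪ X = {1, 4, 5, 6, 8, 9}
(Y △ V) △ (V ∪ X) = {3, 4, 8}
X ∪ Y = {3, 4, 5, 6, 8}
Y ∪ V = {1, 3, 5, 6, 8, 9}
(X ∪ Y) ∖ (Y ∪ V) = {4}
V ∩ ((X ∪ Y) ∖ (Y ∪ V)) = {}
((Y △ V) △ (V ∪ X)) ∖ (V ∩ ((X ∪ Y) ∖ (Y ∪ V))) = {3, 4, 8}
(((Y △ V) △ (V ∪ X)) ∖ (V ∩ ((X ∪ Y) ∖ (Y ∪ V)))) ∪ Z = {3, 4, 6, 8}

{3, 4, 6, 8}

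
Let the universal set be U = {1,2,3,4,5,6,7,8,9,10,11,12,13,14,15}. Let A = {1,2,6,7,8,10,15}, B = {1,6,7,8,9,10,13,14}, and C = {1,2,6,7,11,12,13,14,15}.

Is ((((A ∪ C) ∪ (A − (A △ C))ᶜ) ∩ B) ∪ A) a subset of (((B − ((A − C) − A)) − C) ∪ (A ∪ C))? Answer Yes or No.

A ∪ C = {1,2,6,7,8,10,11,12,13,14,15}
A △ C = {8,10,11,12,13,14}
A − (A △ C) = {1,2,6,7,15}
(A − (A △ C))ᶜ = {3,4,5,8,9,10,11,12,13,14}
(A ∪ C) ∪ (A − (A △ C))ᶜ = {1,2,3,4,5,6,7,8,9,10,11,12,13,14,15}
((A ∪ C) ∪ (A − (A △ C))ᶜ) ∩ B = {1,6,7,8,9,10,13,14}
(((A ∪ C) ∪ (A − (A △ C))ᶜ) ∩ B) ∪ A = {1,2,6,7,8,9,10,13,14,15}
A − C = {8,10}
(A − C) − A = {}
B − ((A − C) − A) = {1,6,7,8,9,10,13,14}
(B − ((A − C) − A)) − C = {8,9,10}
((B − ((A − C) − A)) − C) ∪ (A ∪ C) = {1,2,6,7,8,9,10,11,12,13,14,15}
Every element of {1,2,6,7,8,9,10,13,14,15} is in {1,2,6,7,8,9,10,11,12,13,14,15}, so (((A ∪ C) ∪ (A − (A △ C))ᶜ) ∩ B) ∪ A ⊆ ((B − ((A − C) − A)) − C) ∪ (A ∪ C).

Yes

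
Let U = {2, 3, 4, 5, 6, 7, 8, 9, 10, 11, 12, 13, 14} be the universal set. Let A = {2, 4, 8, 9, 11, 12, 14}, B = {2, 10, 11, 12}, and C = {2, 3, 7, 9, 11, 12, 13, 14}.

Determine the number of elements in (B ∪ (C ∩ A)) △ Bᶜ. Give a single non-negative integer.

11

C ∩ A = {2, 9, 11, 12, 14}
B ∪ (C ∩ A) = {2, 9, 10, 11, 12, 14}
Bᶜ = {3, 4, 5, 6, 7, 8, 9, 13, 14}
(B ∪ (C ∩ A)) △ Bᶜ = {2, 3, 4, 5, 6, 7, 8, 10, 11, 12, 13}
|(B ∪ (C ∩ A)) △ Bᶜ| = 11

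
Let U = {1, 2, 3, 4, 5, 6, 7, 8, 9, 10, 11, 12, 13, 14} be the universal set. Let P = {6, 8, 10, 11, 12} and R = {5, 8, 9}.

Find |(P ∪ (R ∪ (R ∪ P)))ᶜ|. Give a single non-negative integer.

R ∪ P = {5, 6, 8, 9, 10, 11, 12}
R ∪ (R ∪ P) = {5, 6, 8, 9, 10, 11, 12}
P ∪ (R ∪ (R ∪ P)) = {5, 6, 8, 9, 10, 11, 12}
(P ∪ (R ∪ (R ∪ P)))ᶜ = {1, 2, 3, 4, 7, 13, 14}
|(P ∪ (R ∪ (R ∪ P)))ᶜ| = 7

7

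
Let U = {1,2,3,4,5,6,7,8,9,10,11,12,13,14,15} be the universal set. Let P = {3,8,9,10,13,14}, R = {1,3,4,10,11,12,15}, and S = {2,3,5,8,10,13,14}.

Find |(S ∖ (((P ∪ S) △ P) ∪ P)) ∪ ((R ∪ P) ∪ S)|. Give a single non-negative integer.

13

P ∪ S = {2,3,5,8,9,10,13,14}
(P ∪ S) △ P = {2,5}
((P ∪ S) △ P) ∪ P = {2,3,5,8,9,10,13,14}
S ∖ (((P ∪ S) △ P) ∪ P) = {}
R ∪ P = {1,3,4,8,9,10,11,12,13,14,15}
(R ∪ P) ∪ S = {1,2,3,4,5,8,9,10,11,12,13,14,15}
(S ∖ (((P ∪ S) △ P) ∪ P)) ∪ ((R ∪ P) ∪ S) = {1,2,3,4,5,8,9,10,11,12,13,14,15}
|(S ∖ (((P ∪ S) △ P) ∪ P)) ∪ ((R ∪ P) ∪ S)| = 13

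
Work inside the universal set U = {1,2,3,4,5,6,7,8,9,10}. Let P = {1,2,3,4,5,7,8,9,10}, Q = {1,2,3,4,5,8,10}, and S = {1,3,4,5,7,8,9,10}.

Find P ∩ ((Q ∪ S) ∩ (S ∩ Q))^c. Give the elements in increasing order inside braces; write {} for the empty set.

Q ∪ S = {1,2,3,4,5,7,8,9,10}
S ∩ Q = {1,3,4,5,8,10}
(Q ∪ S) ∩ (S ∩ Q) = {1,3,4,5,8,10}
((Q ∪ S) ∩ (S ∩ Q))^c = {2,6,7,9}
P ∩ ((Q ∪ S) ∩ (S ∩ Q))^c = {2,7,9}

{2,7,9}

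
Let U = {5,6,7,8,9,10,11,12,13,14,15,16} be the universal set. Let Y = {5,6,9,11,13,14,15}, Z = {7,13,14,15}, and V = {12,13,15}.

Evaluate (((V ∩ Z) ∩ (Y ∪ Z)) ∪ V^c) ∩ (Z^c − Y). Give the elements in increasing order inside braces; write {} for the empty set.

{8,10,16}

V ∩ Z = {13,15}
Y ∪ Z = {5,6,7,9,11,13,14,15}
(V ∩ Z) ∩ (Y ∪ Z) = {13,15}
V^c = {5,6,7,8,9,10,11,14,16}
((V ∩ Z) ∩ (Y ∪ Z)) ∪ V^c = {5,6,7,8,9,10,11,13,14,15,16}
Z^c = {5,6,8,9,10,11,12,16}
Z^c − Y = {8,10,12,16}
(((V ∩ Z) ∩ (Y ∪ Z)) ∪ V^c) ∩ (Z^c − Y) = {8,10,16}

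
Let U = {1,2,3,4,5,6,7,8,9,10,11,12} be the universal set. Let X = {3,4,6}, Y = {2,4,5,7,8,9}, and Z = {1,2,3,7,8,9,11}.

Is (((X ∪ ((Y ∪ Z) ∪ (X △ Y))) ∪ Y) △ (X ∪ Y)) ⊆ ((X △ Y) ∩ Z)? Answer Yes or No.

No

Y ∪ Z = {1,2,3,4,5,7,8,9,11}
X △ Y = {2,3,5,6,7,8,9}
(Y ∪ Z) ∪ (X △ Y) = {1,2,3,4,5,6,7,8,9,11}
X ∪ ((Y ∪ Z) ∪ (X △ Y)) = {1,2,3,4,5,6,7,8,9,11}
(X ∪ ((Y ∪ Z) ∪ (X △ Y))) ∪ Y = {1,2,3,4,5,6,7,8,9,11}
X ∪ Y = {2,3,4,5,6,7,8,9}
((X ∪ ((Y ∪ Z) ∪ (X △ Y))) ∪ Y) △ (X ∪ Y) = {1,11}
(X △ Y) ∩ Z = {2,3,7,8,9}
1 ∈ ((X ∪ ((Y ∪ Z) ∪ (X △ Y))) ∪ Y) △ (X ∪ Y) but 1 ∉ (X △ Y) ∩ Z, so the inclusion fails.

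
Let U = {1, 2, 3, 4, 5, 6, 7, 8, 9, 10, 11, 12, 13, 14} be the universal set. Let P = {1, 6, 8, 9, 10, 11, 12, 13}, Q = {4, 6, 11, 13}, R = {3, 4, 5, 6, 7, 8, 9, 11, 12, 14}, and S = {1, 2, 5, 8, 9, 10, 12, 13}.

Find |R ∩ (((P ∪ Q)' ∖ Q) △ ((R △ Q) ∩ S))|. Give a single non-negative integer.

6

P ∪ Q = {1, 4, 6, 8, 9, 10, 11, 12, 13}
(P ∪ Q)' = {2, 3, 5, 7, 14}
(P ∪ Q)' ∖ Q = {2, 3, 5, 7, 14}
R △ Q = {3, 5, 7, 8, 9, 12, 13, 14}
(R △ Q) ∩ S = {5, 8, 9, 12, 13}
((P ∪ Q)' ∖ Q) △ ((R △ Q) ∩ S) = {2, 3, 7, 8, 9, 12, 13, 14}
R ∩ (((P ∪ Q)' ∖ Q) △ ((R △ Q) ∩ S)) = {3, 7, 8, 9, 12, 14}
|R ∩ (((P ∪ Q)' ∖ Q) △ ((R △ Q) ∩ S))| = 6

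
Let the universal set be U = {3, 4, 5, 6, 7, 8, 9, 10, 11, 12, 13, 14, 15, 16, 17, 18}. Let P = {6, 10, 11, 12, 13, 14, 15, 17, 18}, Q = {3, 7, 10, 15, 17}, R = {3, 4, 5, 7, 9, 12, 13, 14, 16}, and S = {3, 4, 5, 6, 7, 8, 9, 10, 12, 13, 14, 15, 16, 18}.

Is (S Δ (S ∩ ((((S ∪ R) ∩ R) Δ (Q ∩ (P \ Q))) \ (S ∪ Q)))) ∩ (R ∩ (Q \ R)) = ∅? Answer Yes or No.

S ∪ R = {3, 4, 5, 6, 7, 8, 9, 10, 12, 13, 14, 15, 16, 18}
(S ∪ R) ∩ R = {3, 4, 5, 7, 9, 12, 13, 14, 16}
P \ Q = {6, 11, 12, 13, 14, 18}
Q ∩ (P \ Q) = {}
((S ∪ R) ∩ R) Δ (Q ∩ (P \ Q)) = {3, 4, 5, 7, 9, 12, 13, 14, 16}
S ∪ Q = {3, 4, 5, 6, 7, 8, 9, 10, 12, 13, 14, 15, 16, 17, 18}
(((S ∪ R) ∩ R) Δ (Q ∩ (P \ Q))) \ (S ∪ Q) = {}
S ∩ ((((S ∪ R) ∩ R) Δ (Q ∩ (P \ Q))) \ (S ∪ Q)) = {}
S Δ (S ∩ ((((S ∪ R) ∩ R) Δ (Q ∩ (P \ Q))) \ (S ∪ Q))) = {3, 4, 5, 6, 7, 8, 9, 10, 12, 13, 14, 15, 16, 18}
Q \ R = {10, 15, 17}
R ∩ (Q \ R) = {}
{3, 4, 5, 6, 7, 8, 9, 10, 12, 13, 14, 15, 16, 18} and {} share no elements.

Yes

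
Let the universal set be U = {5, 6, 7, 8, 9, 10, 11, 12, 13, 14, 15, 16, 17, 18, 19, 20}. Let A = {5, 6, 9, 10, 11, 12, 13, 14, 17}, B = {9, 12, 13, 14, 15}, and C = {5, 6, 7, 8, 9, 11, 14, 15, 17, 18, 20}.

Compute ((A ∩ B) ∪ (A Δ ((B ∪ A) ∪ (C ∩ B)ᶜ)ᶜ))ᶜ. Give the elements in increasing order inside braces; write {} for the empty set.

A ∩ B = {9, 12, 13, 14}
B ∪ A = {5, 6, 9, 10, 11, 12, 13, 14, 15, 17}
C ∩ B = {9, 14, 15}
(C ∩ B)ᶜ = {5, 6, 7, 8, 10, 11, 12, 13, 16, 17, 18, 19, 20}
(B ∪ A) ∪ (C ∩ B)ᶜ = {5, 6, 7, 8, 9, 10, 11, 12, 13, 14, 15, 16, 17, 18, 19, 20}
((B ∪ A) ∪ (C ∩ B)ᶜ)ᶜ = {}
A Δ ((B ∪ A) ∪ (C ∩ B)ᶜ)ᶜ = {5, 6, 9, 10, 11, 12, 13, 14, 17}
(A ∩ B) ∪ (A Δ ((B ∪ A) ∪ (C ∩ B)ᶜ)ᶜ) = {5, 6, 9, 10, 11, 12, 13, 14, 17}
((A ∩ B) ∪ (A Δ ((B ∪ A) ∪ (C ∩ B)ᶜ)ᶜ))ᶜ = {7, 8, 15, 16, 18, 19, 20}

{7, 8, 15, 16, 18, 19, 20}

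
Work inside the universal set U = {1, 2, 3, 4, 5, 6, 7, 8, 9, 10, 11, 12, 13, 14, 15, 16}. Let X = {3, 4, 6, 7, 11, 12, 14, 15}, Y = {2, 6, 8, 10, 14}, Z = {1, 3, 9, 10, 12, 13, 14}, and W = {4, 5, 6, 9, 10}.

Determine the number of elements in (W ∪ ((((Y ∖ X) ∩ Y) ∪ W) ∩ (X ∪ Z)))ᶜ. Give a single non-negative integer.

11

Y ∖ X = {2, 8, 10}
(Y ∖ X) ∩ Y = {2, 8, 10}
((Y ∖ X) ∩ Y) ∪ W = {2, 4, 5, 6, 8, 9, 10}
X ∪ Z = {1, 3, 4, 6, 7, 9, 10, 11, 12, 13, 14, 15}
(((Y ∖ X) ∩ Y) ∪ W) ∩ (X ∪ Z) = {4, 6, 9, 10}
W ∪ ((((Y ∖ X) ∩ Y) ∪ W) ∩ (X ∪ Z)) = {4, 5, 6, 9, 10}
(W ∪ ((((Y ∖ X) ∩ Y) ∪ W) ∩ (X ∪ Z)))ᶜ = {1, 2, 3, 7, 8, 11, 12, 13, 14, 15, 16}
|(W ∪ ((((Y ∖ X) ∩ Y) ∪ W) ∩ (X ∪ Z)))ᶜ| = 11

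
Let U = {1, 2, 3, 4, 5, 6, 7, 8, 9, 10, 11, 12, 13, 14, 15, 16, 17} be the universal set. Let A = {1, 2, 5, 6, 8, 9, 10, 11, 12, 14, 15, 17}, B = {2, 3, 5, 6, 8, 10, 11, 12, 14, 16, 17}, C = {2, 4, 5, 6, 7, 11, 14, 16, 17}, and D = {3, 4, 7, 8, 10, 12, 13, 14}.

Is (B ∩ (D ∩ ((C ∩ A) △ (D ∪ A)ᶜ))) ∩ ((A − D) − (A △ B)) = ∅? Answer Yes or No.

Yes

C ∩ A = {2, 5, 6, 11, 14, 17}
D ∪ A = {1, 2, 3, 4, 5, 6, 7, 8, 9, 10, 11, 12, 13, 14, 15, 17}
(D ∪ A)ᶜ = {16}
(C ∩ A) △ (D ∪ A)ᶜ = {2, 5, 6, 11, 14, 16, 17}
D ∩ ((C ∩ A) △ (D ∪ A)ᶜ) = {14}
B ∩ (D ∩ ((C ∩ A) △ (D ∪ A)ᶜ)) = {14}
A − D = {1, 2, 5, 6, 9, 11, 15, 17}
A △ B = {1, 3, 9, 15, 16}
(A − D) − (A △ B) = {2, 5, 6, 11, 17}
{14} and {2, 5, 6, 11, 17} share no elements.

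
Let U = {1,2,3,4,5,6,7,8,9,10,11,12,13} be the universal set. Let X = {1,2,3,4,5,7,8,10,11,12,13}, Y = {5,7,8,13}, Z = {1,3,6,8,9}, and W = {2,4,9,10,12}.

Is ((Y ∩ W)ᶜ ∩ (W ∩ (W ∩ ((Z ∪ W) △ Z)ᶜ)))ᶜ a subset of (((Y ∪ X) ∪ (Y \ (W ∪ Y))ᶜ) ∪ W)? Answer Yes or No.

Yes

Y ∩ W = {}
(Y ∩ W)ᶜ = {1,2,3,4,5,6,7,8,9,10,11,12,13}
Z ∪ W = {1,2,3,4,6,8,9,10,12}
(Z ∪ W) △ Z = {2,4,10,12}
((Z ∪ W) △ Z)ᶜ = {1,3,5,6,7,8,9,11,13}
W ∩ ((Z ∪ W) △ Z)ᶜ = {9}
W ∩ (W ∩ ((Z ∪ W) △ Z)ᶜ) = {9}
(Y ∩ W)ᶜ ∩ (W ∩ (W ∩ ((Z ∪ W) △ Z)ᶜ)) = {9}
((Y ∩ W)ᶜ ∩ (W ∩ (W ∩ ((Z ∪ W) △ Z)ᶜ)))ᶜ = {1,2,3,4,5,6,7,8,10,11,12,13}
Y ∪ X = {1,2,3,4,5,7,8,10,11,12,13}
W ∪ Y = {2,4,5,7,8,9,10,12,13}
Y \ (W ∪ Y) = {}
(Y \ (W ∪ Y))ᶜ = {1,2,3,4,5,6,7,8,9,10,11,12,13}
(Y ∪ X) ∪ (Y \ (W ∪ Y))ᶜ = {1,2,3,4,5,6,7,8,9,10,11,12,13}
((Y ∪ X) ∪ (Y \ (W ∪ Y))ᶜ) ∪ W = {1,2,3,4,5,6,7,8,9,10,11,12,13}
Every element of {1,2,3,4,5,6,7,8,10,11,12,13} is in {1,2,3,4,5,6,7,8,9,10,11,12,13}, so ((Y ∩ W)ᶜ ∩ (W ∩ (W ∩ ((Z ∪ W) △ Z)ᶜ)))ᶜ ⊆ ((Y ∪ X) ∪ (Y \ (W ∪ Y))ᶜ) ∪ W.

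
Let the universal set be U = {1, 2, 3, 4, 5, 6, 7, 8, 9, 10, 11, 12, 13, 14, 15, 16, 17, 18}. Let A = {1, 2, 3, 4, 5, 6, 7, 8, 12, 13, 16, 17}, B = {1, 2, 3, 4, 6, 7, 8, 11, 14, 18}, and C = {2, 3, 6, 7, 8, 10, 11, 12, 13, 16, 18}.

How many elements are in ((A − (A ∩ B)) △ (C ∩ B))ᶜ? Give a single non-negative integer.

6

A ∩ B = {1, 2, 3, 4, 6, 7, 8}
A − (A ∩ B) = {5, 12, 13, 16, 17}
C ∩ B = {2, 3, 6, 7, 8, 11, 18}
(A − (A ∩ B)) △ (C ∩ B) = {2, 3, 5, 6, 7, 8, 11, 12, 13, 16, 17, 18}
((A − (A ∩ B)) △ (C ∩ B))ᶜ = {1, 4, 9, 10, 14, 15}
|((A − (A ∩ B)) △ (C ∩ B))ᶜ| = 6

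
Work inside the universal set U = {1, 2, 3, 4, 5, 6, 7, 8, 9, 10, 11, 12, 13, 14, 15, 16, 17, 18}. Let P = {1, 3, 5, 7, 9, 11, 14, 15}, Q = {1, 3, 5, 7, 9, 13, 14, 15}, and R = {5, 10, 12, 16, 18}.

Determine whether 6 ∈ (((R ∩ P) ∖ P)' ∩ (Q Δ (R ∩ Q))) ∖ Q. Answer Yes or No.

6 ∉ R and 6 ∉ P, so 6 ∉ R ∩ P
6 ∉ (R ∩ P) and 6 ∉ P, so 6 ∉ (R ∩ P) ∖ P
6 ∈ ((R ∩ P) ∖ P)' since 6 ∉ ((R ∩ P) ∖ P)
6 ∉ R and 6 ∉ Q, so 6 ∉ R ∩ Q
6 ∉ Q and 6 ∉ (R ∩ Q), so 6 ∉ Q Δ (R ∩ Q)
6 ∈ ((R ∩ P) ∖ P)' and 6 ∉ (Q Δ (R ∩ Q)), so 6 ∉ ((R ∩ P) ∖ P)' ∩ (Q Δ (R ∩ Q))
6 ∉ (((R ∩ P) ∖ P)' ∩ (Q Δ (R ∩ Q))) and 6 ∉ Q, so 6 ∉ (((R ∩ P) ∖ P)' ∩ (Q Δ (R ∩ Q))) ∖ Q

No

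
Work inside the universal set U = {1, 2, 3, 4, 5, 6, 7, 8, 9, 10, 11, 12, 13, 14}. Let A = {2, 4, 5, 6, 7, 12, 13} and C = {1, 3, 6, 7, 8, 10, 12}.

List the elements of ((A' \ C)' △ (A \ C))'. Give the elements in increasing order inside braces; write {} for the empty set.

A' = {1, 3, 8, 9, 10, 11, 14}
A' \ C = {9, 11, 14}
(A' \ C)' = {1, 2, 3, 4, 5, 6, 7, 8, 10, 12, 13}
A \ C = {2, 4, 5, 13}
(A' \ C)' △ (A \ C) = {1, 3, 6, 7, 8, 10, 12}
((A' \ C)' △ (A \ C))' = {2, 4, 5, 9, 11, 13, 14}

{2, 4, 5, 9, 11, 13, 14}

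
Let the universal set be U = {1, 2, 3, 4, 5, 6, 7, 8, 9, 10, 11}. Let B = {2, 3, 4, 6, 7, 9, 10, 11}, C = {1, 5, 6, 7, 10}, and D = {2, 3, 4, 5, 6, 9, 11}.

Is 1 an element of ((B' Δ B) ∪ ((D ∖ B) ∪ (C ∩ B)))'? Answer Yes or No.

1 ∉ B, so 1 ∈ B'
1 ∈ B' and 1 ∉ B, so 1 ∈ B' Δ B
1 ∉ D and 1 ∉ B, so 1 ∉ D ∖ B
1 ∈ C and 1 ∉ B, so 1 ∉ C ∩ B
1 ∉ (D ∖ B) and 1 ∉ (C ∩ B), so 1 ∉ (D ∖ B) ∪ (C ∩ B)
1 ∈ (B' Δ B) and 1 ∉ ((D ∖ B) ∪ (C ∩ B)), so 1 ∈ (B' Δ B) ∪ ((D ∖ B) ∪ (C ∩ B))
1 ∉ ((B' Δ B) ∪ ((D ∖ B) ∪ (C ∩ B)))' since 1 ∈ ((B' Δ B) ∪ ((D ∖ B) ∪ (C ∩ B)))

No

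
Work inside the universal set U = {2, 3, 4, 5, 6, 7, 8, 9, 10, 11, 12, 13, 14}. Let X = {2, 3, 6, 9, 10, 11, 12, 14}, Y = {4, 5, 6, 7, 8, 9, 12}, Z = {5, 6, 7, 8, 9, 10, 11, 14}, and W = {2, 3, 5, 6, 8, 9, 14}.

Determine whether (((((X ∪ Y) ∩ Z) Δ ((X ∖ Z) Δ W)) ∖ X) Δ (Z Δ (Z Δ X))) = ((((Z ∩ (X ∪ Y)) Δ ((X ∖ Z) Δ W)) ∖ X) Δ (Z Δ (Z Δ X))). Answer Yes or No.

Yes

X ∪ Y = {2, 3, 4, 5, 6, 7, 8, 9, 10, 11, 12, 14}
(X ∪ Y) ∩ Z = {5, 6, 7, 8, 9, 10, 11, 14}
X ∖ Z = {2, 3, 12}
(X ∖ Z) Δ W = {5, 6, 8, 9, 12, 14}
((X ∪ Y) ∩ Z) Δ ((X ∖ Z) Δ W) = {7, 10, 11, 12}
(((X ∪ Y) ∩ Z) Δ ((X ∖ Z) Δ W)) ∖ X = {7}
Z Δ X = {2, 3, 5, 7, 8, 12}
Z Δ (Z Δ X) = {2, 3, 6, 9, 10, 11, 12, 14}
((((X ∪ Y) ∩ Z) Δ ((X ∖ Z) Δ W)) ∖ X) Δ (Z Δ (Z Δ X)) = {2, 3, 6, 7, 9, 10, 11, 12, 14}
Z ∩ (X ∪ Y) = {5, 6, 7, 8, 9, 10, 11, 14}
(Z ∩ (X ∪ Y)) Δ ((X ∖ Z) Δ W) = {7, 10, 11, 12}
((Z ∩ (X ∪ Y)) Δ ((X ∖ Z) Δ W)) ∖ X = {7}
(((Z ∩ (X ∪ Y)) Δ ((X ∖ Z) Δ W)) ∖ X) Δ (Z Δ (Z Δ X)) = {2, 3, 6, 7, 9, 10, 11, 12, 14}
Both equal {2, 3, 6, 7, 9, 10, 11, 12, 14}, so ((((X ∪ Y) ∩ Z) Δ ((X ∖ Z) Δ W)) ∖ X) Δ (Z Δ (Z Δ X)) = (((Z ∩ (X ∪ Y)) Δ ((X ∖ Z) Δ W)) ∖ X) Δ (Z Δ (Z Δ X)).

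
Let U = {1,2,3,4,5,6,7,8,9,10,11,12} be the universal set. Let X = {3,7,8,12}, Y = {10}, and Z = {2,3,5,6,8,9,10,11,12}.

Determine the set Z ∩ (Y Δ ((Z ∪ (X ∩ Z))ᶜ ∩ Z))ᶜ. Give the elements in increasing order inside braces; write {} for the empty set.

X ∩ Z = {3,8,12}
Z ∪ (X ∩ Z) = {2,3,5,6,8,9,10,11,12}
(Z ∪ (X ∩ Z))ᶜ = {1,4,7}
(Z ∪ (X ∩ Z))ᶜ ∩ Z = {}
Y Δ ((Z ∪ (X ∩ Z))ᶜ ∩ Z) = {10}
(Y Δ ((Z ∪ (X ∩ Z))ᶜ ∩ Z))ᶜ = {1,2,3,4,5,6,7,8,9,11,12}
Z ∩ (Y Δ ((Z ∪ (X ∩ Z))ᶜ ∩ Z))ᶜ = {2,3,5,6,8,9,11,12}

{2,3,5,6,8,9,11,12}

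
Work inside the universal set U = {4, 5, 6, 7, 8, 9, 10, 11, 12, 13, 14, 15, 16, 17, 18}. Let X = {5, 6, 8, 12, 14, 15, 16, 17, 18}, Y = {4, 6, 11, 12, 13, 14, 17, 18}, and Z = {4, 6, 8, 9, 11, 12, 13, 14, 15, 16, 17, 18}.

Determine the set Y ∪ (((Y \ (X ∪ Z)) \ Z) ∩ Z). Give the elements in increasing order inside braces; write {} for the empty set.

{4, 6, 11, 12, 13, 14, 17, 18}

X ∪ Z = {4, 5, 6, 8, 9, 11, 12, 13, 14, 15, 16, 17, 18}
Y \ (X ∪ Z) = {}
(Y \ (X ∪ Z)) \ Z = {}
((Y \ (X ∪ Z)) \ Z) ∩ Z = {}
Y ∪ (((Y \ (X ∪ Z)) \ Z) ∩ Z) = {4, 6, 11, 12, 13, 14, 17, 18}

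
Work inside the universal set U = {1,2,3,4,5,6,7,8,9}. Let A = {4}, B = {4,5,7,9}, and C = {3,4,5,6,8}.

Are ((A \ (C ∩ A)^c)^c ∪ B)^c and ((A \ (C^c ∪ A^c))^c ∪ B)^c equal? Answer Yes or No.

Yes

C ∩ A = {4}
(C ∩ A)^c = {1,2,3,5,6,7,8,9}
A \ (C ∩ A)^c = {4}
(A \ (C ∩ A)^c)^c = {1,2,3,5,6,7,8,9}
(A \ (C ∩ A)^c)^c ∪ B = {1,2,3,4,5,6,7,8,9}
((A \ (C ∩ A)^c)^c ∪ B)^c = {}
C^c = {1,2,7,9}
A^c = {1,2,3,5,6,7,8,9}
C^c ∪ A^c = {1,2,3,5,6,7,8,9}
A \ (C^c ∪ A^c) = {4}
(A \ (C^c ∪ A^c))^c = {1,2,3,5,6,7,8,9}
(A \ (C^c ∪ A^c))^c ∪ B = {1,2,3,4,5,6,7,8,9}
((A \ (C^c ∪ A^c))^c ∪ B)^c = {}
Both equal {}, so ((A \ (C ∩ A)^c)^c ∪ B)^c = ((A \ (C^c ∪ A^c))^c ∪ B)^c.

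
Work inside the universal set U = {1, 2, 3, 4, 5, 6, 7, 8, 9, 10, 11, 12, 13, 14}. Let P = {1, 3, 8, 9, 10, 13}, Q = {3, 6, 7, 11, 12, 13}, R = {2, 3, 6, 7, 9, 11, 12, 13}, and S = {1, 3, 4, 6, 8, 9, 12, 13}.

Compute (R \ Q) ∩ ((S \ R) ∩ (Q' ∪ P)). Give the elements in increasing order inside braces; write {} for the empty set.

R \ Q = {2, 9}
S \ R = {1, 4, 8}
Q' = {1, 2, 4, 5, 8, 9, 10, 14}
Q' ∪ P = {1, 2, 3, 4, 5, 8, 9, 10, 13, 14}
(S \ R) ∩ (Q' ∪ P) = {1, 4, 8}
(R \ Q) ∩ ((S \ R) ∩ (Q' ∪ P)) = {}

{}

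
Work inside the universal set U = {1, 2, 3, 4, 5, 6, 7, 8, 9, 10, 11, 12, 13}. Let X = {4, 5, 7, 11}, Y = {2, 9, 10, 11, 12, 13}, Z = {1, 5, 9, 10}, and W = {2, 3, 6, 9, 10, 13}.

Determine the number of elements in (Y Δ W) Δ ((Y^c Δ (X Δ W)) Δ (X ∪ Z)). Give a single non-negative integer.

10

Y Δ W = {3, 6, 11, 12}
Y^c = {1, 3, 4, 5, 6, 7, 8}
X Δ W = {2, 3, 4, 5, 6, 7, 9, 10, 11, 13}
Y^c Δ (X Δ W) = {1, 2, 8, 9, 10, 11, 13}
X ∪ Z = {1, 4, 5, 7, 9, 10, 11}
(Y^c Δ (X Δ W)) Δ (X ∪ Z) = {2, 4, 5, 7, 8, 13}
(Y Δ W) Δ ((Y^c Δ (X Δ W)) Δ (X ∪ Z)) = {2, 3, 4, 5, 6, 7, 8, 11, 12, 13}
|(Y Δ W) Δ ((Y^c Δ (X Δ W)) Δ (X ∪ Z))| = 10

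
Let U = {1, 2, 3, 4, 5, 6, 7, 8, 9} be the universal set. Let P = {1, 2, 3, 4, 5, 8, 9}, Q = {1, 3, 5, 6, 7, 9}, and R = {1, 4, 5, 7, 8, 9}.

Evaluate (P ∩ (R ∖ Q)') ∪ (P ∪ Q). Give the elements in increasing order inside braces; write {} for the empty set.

{1, 2, 3, 4, 5, 6, 7, 8, 9}

R ∖ Q = {4, 8}
(R ∖ Q)' = {1, 2, 3, 5, 6, 7, 9}
P ∩ (R ∖ Q)' = {1, 2, 3, 5, 9}
P ∪ Q = {1, 2, 3, 4, 5, 6, 7, 8, 9}
(P ∩ (R ∖ Q)') ∪ (P ∪ Q) = {1, 2, 3, 4, 5, 6, 7, 8, 9}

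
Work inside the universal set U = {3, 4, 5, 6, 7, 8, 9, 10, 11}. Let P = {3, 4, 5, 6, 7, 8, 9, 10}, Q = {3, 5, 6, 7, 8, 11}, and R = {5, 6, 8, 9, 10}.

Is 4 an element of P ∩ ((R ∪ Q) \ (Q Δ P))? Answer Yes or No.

4 ∉ R and 4 ∉ Q, so 4 ∉ R ∪ Q
4 ∉ Q and 4 ∈ P, so 4 ∈ Q Δ P
4 ∉ (R ∪ Q) and 4 ∈ (Q Δ P), so 4 ∉ (R ∪ Q) \ (Q Δ P)
4 ∈ P and 4 ∉ ((R ∪ Q) \ (Q Δ P)), so 4 ∉ P ∩ ((R ∪ Q) \ (Q Δ P))

No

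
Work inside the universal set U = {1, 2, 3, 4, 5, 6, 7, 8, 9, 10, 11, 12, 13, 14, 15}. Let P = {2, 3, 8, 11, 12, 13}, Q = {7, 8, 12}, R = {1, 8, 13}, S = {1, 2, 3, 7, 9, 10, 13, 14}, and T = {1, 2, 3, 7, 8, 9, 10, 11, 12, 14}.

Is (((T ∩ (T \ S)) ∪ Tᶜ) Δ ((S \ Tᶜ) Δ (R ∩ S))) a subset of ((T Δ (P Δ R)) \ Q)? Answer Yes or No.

T \ S = {8, 11, 12}
T ∩ (T \ S) = {8, 11, 12}
Tᶜ = {4, 5, 6, 13, 15}
(T ∩ (T \ S)) ∪ Tᶜ = {4, 5, 6, 8, 11, 12, 13, 15}
S \ Tᶜ = {1, 2, 3, 7, 9, 10, 14}
R ∩ S = {1, 13}
(S \ Tᶜ) Δ (R ∩ S) = {2, 3, 7, 9, 10, 13, 14}
((T ∩ (T \ S)) ∪ Tᶜ) Δ ((S \ Tᶜ) Δ (R ∩ S)) = {2, 3, 4, 5, 6, 7, 8, 9, 10, 11, 12, 14, 15}
P Δ R = {1, 2, 3, 11, 12}
T Δ (P Δ R) = {7, 8, 9, 10, 14}
(T Δ (P Δ R)) \ Q = {9, 10, 14}
2 ∈ ((T ∩ (T \ S)) ∪ Tᶜ) Δ ((S \ Tᶜ) Δ (R ∩ S)) but 2 ∉ (T Δ (P Δ R)) \ Q, so the inclusion fails.

No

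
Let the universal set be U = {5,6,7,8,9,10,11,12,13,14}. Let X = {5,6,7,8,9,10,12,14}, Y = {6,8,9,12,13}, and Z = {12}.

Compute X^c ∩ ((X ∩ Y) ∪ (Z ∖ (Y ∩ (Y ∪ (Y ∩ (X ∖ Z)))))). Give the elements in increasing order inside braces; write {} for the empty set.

{}

X^c = {11,13}
X ∩ Y = {6,8,9,12}
X ∖ Z = {5,6,7,8,9,10,14}
Y ∩ (X ∖ Z) = {6,8,9}
Y ∪ (Y ∩ (X ∖ Z)) = {6,8,9,12,13}
Y ∩ (Y ∪ (Y ∩ (X ∖ Z))) = {6,8,9,12,13}
Z ∖ (Y ∩ (Y ∪ (Y ∩ (X ∖ Z)))) = {}
(X ∩ Y) ∪ (Z ∖ (Y ∩ (Y ∪ (Y ∩ (X ∖ Z))))) = {6,8,9,12}
X^c ∩ ((X ∩ Y) ∪ (Z ∖ (Y ∩ (Y ∪ (Y ∩ (X ∖ Z)))))) = {}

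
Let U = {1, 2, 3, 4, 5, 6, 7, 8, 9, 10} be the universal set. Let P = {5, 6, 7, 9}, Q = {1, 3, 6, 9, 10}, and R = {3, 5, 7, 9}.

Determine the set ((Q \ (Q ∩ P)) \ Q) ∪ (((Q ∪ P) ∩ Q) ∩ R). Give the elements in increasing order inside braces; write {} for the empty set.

Q ∩ P = {6, 9}
Q \ (Q ∩ P) = {1, 3, 10}
(Q \ (Q ∩ P)) \ Q = {}
Q ∪ P = {1, 3, 5, 6, 7, 9, 10}
(Q ∪ P) ∩ Q = {1, 3, 6, 9, 10}
((Q ∪ P) ∩ Q) ∩ R = {3, 9}
((Q \ (Q ∩ P)) \ Q) ∪ (((Q ∪ P) ∩ Q) ∩ R) = {3, 9}

{3, 9}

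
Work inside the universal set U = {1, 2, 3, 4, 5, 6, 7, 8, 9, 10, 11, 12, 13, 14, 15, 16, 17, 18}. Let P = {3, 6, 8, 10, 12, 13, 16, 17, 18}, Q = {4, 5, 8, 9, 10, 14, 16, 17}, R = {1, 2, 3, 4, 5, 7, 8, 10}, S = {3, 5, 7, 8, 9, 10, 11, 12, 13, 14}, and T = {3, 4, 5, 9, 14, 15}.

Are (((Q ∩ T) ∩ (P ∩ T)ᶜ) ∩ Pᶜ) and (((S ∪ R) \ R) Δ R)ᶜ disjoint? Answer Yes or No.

Q ∩ T = {4, 5, 9, 14}
P ∩ T = {3}
(P ∩ T)ᶜ = {1, 2, 4, 5, 6, 7, 8, 9, 10, 11, 12, 13, 14, 15, 16, 17, 18}
(Q ∩ T) ∩ (P ∩ T)ᶜ = {4, 5, 9, 14}
Pᶜ = {1, 2, 4, 5, 7, 9, 11, 14, 15}
((Q ∩ T) ∩ (P ∩ T)ᶜ) ∩ Pᶜ = {4, 5, 9, 14}
S ∪ R = {1, 2, 3, 4, 5, 7, 8, 9, 10, 11, 12, 13, 14}
(S ∪ R) \ R = {9, 11, 12, 13, 14}
((S ∪ R) \ R) Δ R = {1, 2, 3, 4, 5, 7, 8, 9, 10, 11, 12, 13, 14}
(((S ∪ R) \ R) Δ R)ᶜ = {6, 15, 16, 17, 18}
{4, 5, 9, 14} and {6, 15, 16, 17, 18} share no elements.

Yes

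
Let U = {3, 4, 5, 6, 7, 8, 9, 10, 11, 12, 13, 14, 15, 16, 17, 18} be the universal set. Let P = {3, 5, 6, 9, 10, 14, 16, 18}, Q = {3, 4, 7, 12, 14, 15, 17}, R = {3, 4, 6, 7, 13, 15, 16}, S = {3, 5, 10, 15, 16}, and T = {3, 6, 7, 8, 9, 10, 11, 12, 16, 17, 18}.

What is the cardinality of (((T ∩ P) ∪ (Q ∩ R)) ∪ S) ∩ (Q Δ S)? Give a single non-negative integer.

T ∩ P = {3, 6, 9, 10, 16, 18}
Q ∩ R = {3, 4, 7, 15}
(T ∩ P) ∪ (Q ∩ R) = {3, 4, 6, 7, 9, 10, 15, 16, 18}
((T ∩ P) ∪ (Q ∩ R)) ∪ S = {3, 4, 5, 6, 7, 9, 10, 15, 16, 18}
Q Δ S = {4, 5, 7, 10, 12, 14, 16, 17}
(((T ∩ P) ∪ (Q ∩ R)) ∪ S) ∩ (Q Δ S) = {4, 5, 7, 10, 16}
|(((T ∩ P) ∪ (Q ∩ R)) ∪ S) ∩ (Q Δ S)| = 5

5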